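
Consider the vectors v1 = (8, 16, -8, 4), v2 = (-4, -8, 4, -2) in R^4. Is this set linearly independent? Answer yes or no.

no

Form the matrix with these vectors as rows and row reduce.
R2 ← R2 + (1/2)·R1: [0, 0, 0, 0]
1 nonzero row, so the 2 vectors span a space of dimension 1.
Since 1 < 2, the vectors are linearly dependent.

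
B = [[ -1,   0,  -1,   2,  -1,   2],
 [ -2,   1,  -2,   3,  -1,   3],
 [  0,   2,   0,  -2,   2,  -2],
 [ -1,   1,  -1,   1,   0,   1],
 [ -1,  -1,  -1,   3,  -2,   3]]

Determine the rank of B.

2

Row reduce to echelon form.
R2 ← R2 − (2)·R1: [0, 1, 0, -1, 1, -1]
R4 ← R4 − R1: [0, 1, 0, -1, 1, -1]
R5 ← R5 − R1: [0, -1, 0, 1, -1, 1]
R3 ← R3 − (2)·R2: [0, 0, 0, 0, 0, 0]
R4 ← R4 − R2: [0, 0, 0, 0, 0, 0]
R5 ← R5 + R2: [0, 0, 0, 0, 0, 0]
Echelon form has 2 nonzero rows, so rank(B) = 2.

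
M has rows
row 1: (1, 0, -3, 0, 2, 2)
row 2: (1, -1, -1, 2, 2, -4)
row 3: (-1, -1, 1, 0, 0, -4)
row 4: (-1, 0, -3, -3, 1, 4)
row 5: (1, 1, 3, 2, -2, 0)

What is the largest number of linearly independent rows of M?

Row reduce to echelon form.
R2 ← R2 − R1: [0, -1, 2, 2, 0, -6]
R3 ← R3 + R1: [0, -1, -2, 0, 2, -2]
R4 ← R4 + R1: [0, 0, -6, -3, 3, 6]
R5 ← R5 − R1: [0, 1, 6, 2, -4, -2]
R3 ← R3 − R2: [0, 0, -4, -2, 2, 4]
R5 ← R5 + R2: [0, 0, 8, 4, -4, -8]
R4 ← R4 − (3/2)·R3: [0, 0, 0, 0, 0, 0]
R5 ← R5 + (2)·R3: [0, 0, 0, 0, 0, 0]
Echelon form has 3 nonzero rows, so rank(M) = 3.
The rank gives the maximum number of linearly independent rows: 3.

3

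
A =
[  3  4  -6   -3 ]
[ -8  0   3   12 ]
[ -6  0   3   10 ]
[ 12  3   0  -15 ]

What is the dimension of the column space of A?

Row reduce to echelon form.
R2 ← R2 + (8/3)·R1: [0, 32/3, -13, 4]
R3 ← R3 + (2)·R1: [0, 8, -9, 4]
R4 ← R4 − (4)·R1: [0, -13, 24, -3]
R3 ← R3 − (3/4)·R2: [0, 0, 3/4, 1]
R4 ← R4 + (39/32)·R2: [0, 0, 261/32, 15/8]
R4 ← R4 − (87/8)·R3: [0, 0, 0, -9]
Echelon form has 4 nonzero rows, so rank(A) = 4.
The column space has dimension equal to the rank: 4.

4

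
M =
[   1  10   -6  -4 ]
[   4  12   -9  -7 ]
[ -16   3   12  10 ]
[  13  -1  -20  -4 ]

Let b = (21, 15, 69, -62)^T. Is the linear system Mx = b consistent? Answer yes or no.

Row reduce the augmented matrix [M | b].
R2 ← R2 − (4)·R1: [0, -28, 15, 9, -69]
R3 ← R3 + (16)·R1: [0, 163, -84, -54, 405]
R4 ← R4 − (13)·R1: [0, -131, 58, 48, -335]
R3 ← R3 + (163/28)·R2: [0, 0, 93/28, -45/28, 93/28]
R4 ← R4 − (131/28)·R2: [0, 0, -341/28, 165/28, -341/28]
R4 ← R4 + (11/3)·R3: [0, 0, 0, 0, 0]
The echelon form has 3 nonzero rows, and every pivot lies in the first 4 columns, so rank(M) = rank([M|b]) = 3.
The system is consistent.

yes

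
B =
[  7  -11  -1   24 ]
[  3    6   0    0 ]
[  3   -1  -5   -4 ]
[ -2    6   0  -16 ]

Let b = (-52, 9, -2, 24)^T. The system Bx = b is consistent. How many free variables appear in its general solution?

0

Row reduce the augmented matrix [B | b].
R2 ← R2 − (3/7)·R1: [0, 75/7, 3/7, -72/7, 219/7]
R3 ← R3 − (3/7)·R1: [0, 26/7, -32/7, -100/7, 142/7]
R4 ← R4 + (2/7)·R1: [0, 20/7, -2/7, -64/7, 64/7]
R3 ← R3 − (26/75)·R2: [0, 0, -118/25, -268/25, 236/25]
R4 ← R4 − (4/15)·R2: [0, 0, -2/5, -32/5, 4/5]
R4 ← R4 − (5/59)·R3: [0, 0, 0, -324/59, 0]
The echelon form has 4 nonzero rows, and every pivot lies in the first 4 columns, so rank(B) = rank([B|b]) = 4.
The system is consistent.
Free variables = (unknowns) − (rank) = 4 − 4 = 0.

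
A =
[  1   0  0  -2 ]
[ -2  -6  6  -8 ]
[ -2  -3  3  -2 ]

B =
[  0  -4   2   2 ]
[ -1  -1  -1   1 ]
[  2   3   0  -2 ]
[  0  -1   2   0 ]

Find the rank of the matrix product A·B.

First compute AB:
[[  0,  -2,  -2,   2],
 [ 18,  40, -14, -22],
 [  9,  22,  -5, -13]]
Now row reduce the product.
Swap R1 ↔ R2
R3 ← R3 − (1/2)·R1: [0, 2, 2, -2]
R3 ← R3 + R2: [0, 0, 0, 0]
2 nonzero rows, so rank(AB) = 2.

2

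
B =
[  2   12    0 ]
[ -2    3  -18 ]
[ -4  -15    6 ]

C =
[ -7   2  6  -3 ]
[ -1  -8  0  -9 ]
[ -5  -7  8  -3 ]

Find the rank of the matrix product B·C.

First compute BC:
[[-26, -92,  12, -114],
 [101,  98, -156,  33],
 [ 13,  70,  24, 129]]
Now row reduce the product.
R2 ← R2 + (101/26)·R1: [0, -3372/13, -1422/13, -5328/13]
R3 ← R3 + (1/2)·R1: [0, 24, 30, 72]
R3 ← R3 + (26/281)·R2: [0, 0, 5586/281, 9576/281]
3 nonzero rows, so rank(BC) = 3.

3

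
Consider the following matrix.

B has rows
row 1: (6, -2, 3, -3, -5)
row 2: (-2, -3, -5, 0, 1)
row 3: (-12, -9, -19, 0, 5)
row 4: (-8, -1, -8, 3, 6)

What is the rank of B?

3

Row reduce to echelon form.
R2 ← R2 + (1/3)·R1: [0, -11/3, -4, -1, -2/3]
R3 ← R3 + (2)·R1: [0, -13, -13, -6, -5]
R4 ← R4 + (4/3)·R1: [0, -11/3, -4, -1, -2/3]
R3 ← R3 − (39/11)·R2: [0, 0, 13/11, -27/11, -29/11]
R4 ← R4 − R2: [0, 0, 0, 0, 0]
Echelon form has 3 nonzero rows, so rank(B) = 3.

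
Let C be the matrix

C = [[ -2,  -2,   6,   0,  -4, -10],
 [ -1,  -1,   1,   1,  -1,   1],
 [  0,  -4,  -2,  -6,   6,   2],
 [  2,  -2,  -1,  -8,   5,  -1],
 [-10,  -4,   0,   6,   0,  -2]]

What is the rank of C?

Row reduce to echelon form.
R2 ← R2 − (1/2)·R1: [0, 0, -2, 1, 1, 6]
R4 ← R4 + R1: [0, -4, 5, -8, 1, -11]
R5 ← R5 − (5)·R1: [0, 6, -30, 6, 20, 48]
Swap R2 ↔ R3
R4 ← R4 − R2: [0, 0, 7, -2, -5, -13]
R5 ← R5 + (3/2)·R2: [0, 0, -33, -3, 29, 51]
R4 ← R4 + (7/2)·R3: [0, 0, 0, 3/2, -3/2, 8]
R5 ← R5 − (33/2)·R3: [0, 0, 0, -39/2, 25/2, -48]
R5 ← R5 + (13)·R4: [0, 0, 0, 0, -7, 56]
Echelon form has 5 nonzero rows, so rank(C) = 5.

5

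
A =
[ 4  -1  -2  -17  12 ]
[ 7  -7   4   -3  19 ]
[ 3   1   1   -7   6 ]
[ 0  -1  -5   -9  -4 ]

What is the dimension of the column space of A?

4

Row reduce to echelon form.
R2 ← R2 − (7/4)·R1: [0, -21/4, 15/2, 107/4, -2]
R3 ← R3 − (3/4)·R1: [0, 7/4, 5/2, 23/4, -3]
R3 ← R3 + (1/3)·R2: [0, 0, 5, 44/3, -11/3]
R4 ← R4 − (4/21)·R2: [0, 0, -45/7, -296/21, -76/21]
R4 ← R4 + (9/7)·R3: [0, 0, 0, 100/21, -25/3]
Echelon form has 4 nonzero rows, so rank(A) = 4.
The column space has dimension equal to the rank: 4.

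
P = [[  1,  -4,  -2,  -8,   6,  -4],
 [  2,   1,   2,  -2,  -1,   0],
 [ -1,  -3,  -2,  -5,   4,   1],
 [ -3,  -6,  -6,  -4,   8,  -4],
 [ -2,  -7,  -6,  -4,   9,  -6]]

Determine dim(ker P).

2

Row reduce to echelon form.
R2 ← R2 − (2)·R1: [0, 9, 6, 14, -13, 8]
R3 ← R3 + R1: [0, -7, -4, -13, 10, -3]
R4 ← R4 + (3)·R1: [0, -18, -12, -28, 26, -16]
R5 ← R5 + (2)·R1: [0, -15, -10, -20, 21, -14]
R3 ← R3 + (7/9)·R2: [0, 0, 2/3, -19/9, -1/9, 29/9]
R4 ← R4 + (2)·R2: [0, 0, 0, 0, 0, 0]
R5 ← R5 + (5/3)·R2: [0, 0, 0, 10/3, -2/3, -2/3]
Swap R4 ↔ R5
4 nonzero rows, so rank(P) = 4.
P has 6 columns; by rank–nullity, nullity = 6 − 4 = 2.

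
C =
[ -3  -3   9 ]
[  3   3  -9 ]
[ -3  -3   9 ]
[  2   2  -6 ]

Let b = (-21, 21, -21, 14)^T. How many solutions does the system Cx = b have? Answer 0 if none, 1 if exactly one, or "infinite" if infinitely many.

infinite

Row reduce the augmented matrix [C | b].
R2 ← R2 + R1: [0, 0, 0, 0]
R3 ← R3 − R1: [0, 0, 0, 0]
R4 ← R4 + (2/3)·R1: [0, 0, 0, 0]
The echelon form has 1 nonzero rows, and every pivot lies in the first 3 columns, so rank(C) = rank([C|b]) = 1.
The system is consistent.
rank = 1 < 3 unknowns, so there are infinitely many solutions.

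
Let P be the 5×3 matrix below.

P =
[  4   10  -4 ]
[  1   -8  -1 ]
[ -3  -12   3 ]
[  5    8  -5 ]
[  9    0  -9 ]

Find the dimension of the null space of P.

1

Row reduce to echelon form.
R2 ← R2 − (1/4)·R1: [0, -21/2, 0]
R3 ← R3 + (3/4)·R1: [0, -9/2, 0]
R4 ← R4 − (5/4)·R1: [0, -9/2, 0]
R5 ← R5 − (9/4)·R1: [0, -45/2, 0]
R3 ← R3 − (3/7)·R2: [0, 0, 0]
R4 ← R4 − (3/7)·R2: [0, 0, 0]
R5 ← R5 − (15/7)·R2: [0, 0, 0]
2 nonzero rows, so rank(P) = 2.
P has 3 columns; by rank–nullity, nullity = 3 − 2 = 1.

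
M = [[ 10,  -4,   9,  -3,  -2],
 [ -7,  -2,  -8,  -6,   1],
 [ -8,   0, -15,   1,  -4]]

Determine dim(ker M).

2

Row reduce to echelon form.
R2 ← R2 + (7/10)·R1: [0, -24/5, -17/10, -81/10, -2/5]
R3 ← R3 + (4/5)·R1: [0, -16/5, -39/5, -7/5, -28/5]
R3 ← R3 − (2/3)·R2: [0, 0, -20/3, 4, -16/3]
3 nonzero rows, so rank(M) = 3.
M has 5 columns; by rank–nullity, nullity = 5 − 3 = 2.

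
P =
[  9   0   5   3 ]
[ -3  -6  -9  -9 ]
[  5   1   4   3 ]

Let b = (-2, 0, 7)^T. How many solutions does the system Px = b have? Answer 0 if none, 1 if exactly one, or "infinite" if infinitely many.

Row reduce the augmented matrix [P | b].
R2 ← R2 + (1/3)·R1: [0, -6, -22/3, -8, -2/3]
R3 ← R3 − (5/9)·R1: [0, 1, 11/9, 4/3, 73/9]
R3 ← R3 + (1/6)·R2: [0, 0, 0, 0, 8]
The echelon form has 3 nonzero rows; the last pivot sits in the augmented column, so rank(P) = 2 but rank([P|b]) = 3.
Since the ranks differ, the system is inconsistent.
It has no solutions.

0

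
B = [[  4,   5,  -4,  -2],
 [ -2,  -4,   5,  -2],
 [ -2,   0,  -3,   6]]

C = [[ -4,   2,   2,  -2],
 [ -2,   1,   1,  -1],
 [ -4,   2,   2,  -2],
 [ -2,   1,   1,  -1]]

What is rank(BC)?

First compute BC:
[[ -6,   3,   3,  -3],
 [  0,   0,   0,   0],
 [  8,  -4,  -4,   4]]
Now row reduce the product.
R3 ← R3 + (4/3)·R1: [0, 0, 0, 0]
1 nonzero row, so rank(BC) = 1.

1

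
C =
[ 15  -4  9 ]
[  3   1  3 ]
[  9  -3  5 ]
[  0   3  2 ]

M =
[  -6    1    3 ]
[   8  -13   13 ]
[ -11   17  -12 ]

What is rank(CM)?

First compute CM:
[[-221, 220, -115],
 [-43,  41, -14],
 [-133, 133, -72],
 [  2,  -5,  15]]
Now row reduce the product.
R2 ← R2 − (43/221)·R1: [0, -399/221, 1851/221]
R3 ← R3 − (133/221)·R1: [0, 133/221, -617/221]
R4 ← R4 + (2/221)·R1: [0, -665/221, 3085/221]
R3 ← R3 + (1/3)·R2: [0, 0, 0]
R4 ← R4 − (5/3)·R2: [0, 0, 0]
2 nonzero rows, so rank(CM) = 2.

2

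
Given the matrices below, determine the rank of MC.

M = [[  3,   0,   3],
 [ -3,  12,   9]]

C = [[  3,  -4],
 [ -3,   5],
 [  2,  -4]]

First compute MC:
[[ 15, -24],
 [-27,  36]]
Now row reduce the product.
R2 ← R2 + (9/5)·R1: [0, -36/5]
2 nonzero rows, so rank(MC) = 2.

2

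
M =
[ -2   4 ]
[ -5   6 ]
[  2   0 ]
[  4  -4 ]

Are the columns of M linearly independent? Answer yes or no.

Row reduce M to echelon form.
R2 ← R2 − (5/2)·R1: [0, -4]
R3 ← R3 + R1: [0, 4]
R4 ← R4 + (2)·R1: [0, 4]
R3 ← R3 + R2: [0, 0]
R4 ← R4 + R2: [0, 0]
2 pivots among 2 columns.
Every column is a pivot column, so the columns are linearly independent.

yes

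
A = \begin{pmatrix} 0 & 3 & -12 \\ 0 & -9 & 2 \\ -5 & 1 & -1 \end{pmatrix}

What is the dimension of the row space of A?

3

Row reduce to echelon form.
Swap R1 ↔ R3
R3 ← R3 + (1/3)·R2: [0, 0, -34/3]
Echelon form has 3 nonzero rows, so rank(A) = 3.
The row space has dimension equal to the rank: 3.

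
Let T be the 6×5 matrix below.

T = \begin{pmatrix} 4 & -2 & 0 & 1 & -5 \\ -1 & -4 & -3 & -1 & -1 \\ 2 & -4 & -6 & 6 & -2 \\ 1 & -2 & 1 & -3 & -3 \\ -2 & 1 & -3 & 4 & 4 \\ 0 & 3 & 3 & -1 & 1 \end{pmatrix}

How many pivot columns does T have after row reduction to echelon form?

Row reduce to echelon form.
R2 ← R2 + (1/4)·R1: [0, -9/2, -3, -3/4, -9/4]
R3 ← R3 − (1/2)·R1: [0, -3, -6, 11/2, 1/2]
R4 ← R4 − (1/4)·R1: [0, -3/2, 1, -13/4, -7/4]
R5 ← R5 + (1/2)·R1: [0, 0, -3, 9/2, 3/2]
R3 ← R3 − (2/3)·R2: [0, 0, -4, 6, 2]
R4 ← R4 − (1/3)·R2: [0, 0, 2, -3, -1]
R6 ← R6 + (2/3)·R2: [0, 0, 1, -3/2, -1/2]
R4 ← R4 + (1/2)·R3: [0, 0, 0, 0, 0]
R5 ← R5 − (3/4)·R3: [0, 0, 0, 0, 0]
R6 ← R6 + (1/4)·R3: [0, 0, 0, 0, 0]
Echelon form has 3 nonzero rows, so rank(T) = 3.
Each nonzero row contributes one pivot column: 3 pivot columns.

3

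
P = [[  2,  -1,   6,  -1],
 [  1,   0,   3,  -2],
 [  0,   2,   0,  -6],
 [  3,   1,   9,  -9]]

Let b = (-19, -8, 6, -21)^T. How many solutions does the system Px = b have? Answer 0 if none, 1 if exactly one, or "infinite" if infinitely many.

Row reduce the augmented matrix [P | b].
R2 ← R2 − (1/2)·R1: [0, 1/2, 0, -3/2, 3/2]
R4 ← R4 − (3/2)·R1: [0, 5/2, 0, -15/2, 15/2]
R3 ← R3 − (4)·R2: [0, 0, 0, 0, 0]
R4 ← R4 − (5)·R2: [0, 0, 0, 0, 0]
The echelon form has 2 nonzero rows, and every pivot lies in the first 4 columns, so rank(P) = rank([P|b]) = 2.
The system is consistent.
rank = 2 < 4 unknowns, so there are infinitely many solutions.

infinite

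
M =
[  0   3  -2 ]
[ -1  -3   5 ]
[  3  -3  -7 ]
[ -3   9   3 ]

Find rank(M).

Row reduce to echelon form.
Swap R1 ↔ R2
R3 ← R3 + (3)·R1: [0, -12, 8]
R4 ← R4 − (3)·R1: [0, 18, -12]
R3 ← R3 + (4)·R2: [0, 0, 0]
R4 ← R4 − (6)·R2: [0, 0, 0]
Echelon form has 2 nonzero rows, so rank(M) = 2.

2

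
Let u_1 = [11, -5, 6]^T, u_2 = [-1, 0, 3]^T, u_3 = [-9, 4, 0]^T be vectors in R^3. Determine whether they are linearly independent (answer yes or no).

yes

Form the matrix with these vectors as rows and row reduce.
R2 ← R2 + (1/11)·R1: [0, -5/11, 39/11]
R3 ← R3 + (9/11)·R1: [0, -1/11, 54/11]
R3 ← R3 − (1/5)·R2: [0, 0, 21/5]
3 nonzero rows, so the 3 vectors span a space of dimension 3.
Since 3 = 3, the vectors are linearly independent.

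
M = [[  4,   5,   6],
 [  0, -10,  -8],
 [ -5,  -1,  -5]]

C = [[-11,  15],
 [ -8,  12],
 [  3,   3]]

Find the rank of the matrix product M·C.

First compute MC:
[[-66, 138],
 [ 56, -144],
 [ 48, -102]]
Now row reduce the product.
R2 ← R2 + (28/33)·R1: [0, -296/11]
R3 ← R3 + (8/11)·R1: [0, -18/11]
R3 ← R3 − (9/148)·R2: [0, 0]
2 nonzero rows, so rank(MC) = 2.

2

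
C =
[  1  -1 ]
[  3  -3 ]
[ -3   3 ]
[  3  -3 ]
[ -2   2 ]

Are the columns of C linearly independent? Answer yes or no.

no

Row reduce C to echelon form.
R2 ← R2 − (3)·R1: [0, 0]
R3 ← R3 + (3)·R1: [0, 0]
R4 ← R4 − (3)·R1: [0, 0]
R5 ← R5 + (2)·R1: [0, 0]
1 pivot among 2 columns.
Only 1 < 2 pivot columns, so the columns are linearly dependent.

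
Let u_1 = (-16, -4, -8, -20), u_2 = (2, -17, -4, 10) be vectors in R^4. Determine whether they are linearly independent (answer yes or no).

yes

Form the matrix with these vectors as rows and row reduce.
R2 ← R2 + (1/8)·R1: [0, -35/2, -5, 15/2]
2 nonzero rows, so the 2 vectors span a space of dimension 2.
Since 2 = 2, the vectors are linearly independent.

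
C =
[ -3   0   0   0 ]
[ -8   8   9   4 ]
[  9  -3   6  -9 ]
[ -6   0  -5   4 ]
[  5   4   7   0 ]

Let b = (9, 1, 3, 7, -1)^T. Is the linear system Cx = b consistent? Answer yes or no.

Row reduce the augmented matrix [C | b].
R2 ← R2 − (8/3)·R1: [0, 8, 9, 4, -23]
R3 ← R3 + (3)·R1: [0, -3, 6, -9, 30]
R4 ← R4 − (2)·R1: [0, 0, -5, 4, -11]
R5 ← R5 + (5/3)·R1: [0, 4, 7, 0, 14]
R3 ← R3 + (3/8)·R2: [0, 0, 75/8, -15/2, 171/8]
R5 ← R5 − (1/2)·R2: [0, 0, 5/2, -2, 51/2]
R4 ← R4 + (8/15)·R3: [0, 0, 0, 0, 2/5]
R5 ← R5 − (4/15)·R3: [0, 0, 0, 0, 99/5]
R5 ← R5 − (99/2)·R4: [0, 0, 0, 0, 0]
The echelon form has 4 nonzero rows; the last pivot sits in the augmented column, so rank(C) = 3 but rank([C|b]) = 4.
Since the ranks differ, the system is inconsistent.

no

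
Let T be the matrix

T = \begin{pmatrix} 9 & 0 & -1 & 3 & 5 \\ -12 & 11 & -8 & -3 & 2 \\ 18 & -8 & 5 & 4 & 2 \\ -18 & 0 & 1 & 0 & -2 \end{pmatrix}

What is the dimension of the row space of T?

3

Row reduce to echelon form.
R2 ← R2 + (4/3)·R1: [0, 11, -28/3, 1, 26/3]
R3 ← R3 − (2)·R1: [0, -8, 7, -2, -8]
R4 ← R4 + (2)·R1: [0, 0, -1, 6, 8]
R3 ← R3 + (8/11)·R2: [0, 0, 7/33, -14/11, -56/33]
R4 ← R4 + (33/7)·R3: [0, 0, 0, 0, 0]
Echelon form has 3 nonzero rows, so rank(T) = 3.
The row space has dimension equal to the rank: 3.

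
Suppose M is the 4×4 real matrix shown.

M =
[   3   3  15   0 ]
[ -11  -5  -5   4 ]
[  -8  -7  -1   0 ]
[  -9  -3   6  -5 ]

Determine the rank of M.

Row reduce to echelon form.
R2 ← R2 + (11/3)·R1: [0, 6, 50, 4]
R3 ← R3 + (8/3)·R1: [0, 1, 39, 0]
R4 ← R4 + (3)·R1: [0, 6, 51, -5]
R3 ← R3 − (1/6)·R2: [0, 0, 92/3, -2/3]
R4 ← R4 − R2: [0, 0, 1, -9]
R4 ← R4 − (3/92)·R3: [0, 0, 0, -413/46]
Echelon form has 4 nonzero rows, so rank(M) = 4.

4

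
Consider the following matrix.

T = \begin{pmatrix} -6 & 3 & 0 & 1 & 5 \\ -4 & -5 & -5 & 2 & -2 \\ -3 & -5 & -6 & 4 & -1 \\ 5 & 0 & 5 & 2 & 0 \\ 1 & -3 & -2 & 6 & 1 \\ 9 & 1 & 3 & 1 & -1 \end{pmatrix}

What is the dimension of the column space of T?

Row reduce to echelon form.
R2 ← R2 − (2/3)·R1: [0, -7, -5, 4/3, -16/3]
R3 ← R3 − (1/2)·R1: [0, -13/2, -6, 7/2, -7/2]
R4 ← R4 + (5/6)·R1: [0, 5/2, 5, 17/6, 25/6]
R5 ← R5 + (1/6)·R1: [0, -5/2, -2, 37/6, 11/6]
R6 ← R6 + (3/2)·R1: [0, 11/2, 3, 5/2, 13/2]
R3 ← R3 − (13/14)·R2: [0, 0, -19/14, 95/42, 61/42]
R4 ← R4 + (5/14)·R2: [0, 0, 45/14, 139/42, 95/42]
R5 ← R5 − (5/14)·R2: [0, 0, -3/14, 239/42, 157/42]
R6 ← R6 + (11/14)·R2: [0, 0, -13/14, 149/42, 97/42]
R4 ← R4 + (45/19)·R3: [0, 0, 0, 26/3, 325/57]
R5 ← R5 − (3/19)·R3: [0, 0, 0, 16/3, 200/57]
R6 ← R6 − (13/19)·R3: [0, 0, 0, 2, 25/19]
R5 ← R5 − (8/13)·R4: [0, 0, 0, 0, 0]
R6 ← R6 − (3/13)·R4: [0, 0, 0, 0, 0]
Echelon form has 4 nonzero rows, so rank(T) = 4.
The column space has dimension equal to the rank: 4.

4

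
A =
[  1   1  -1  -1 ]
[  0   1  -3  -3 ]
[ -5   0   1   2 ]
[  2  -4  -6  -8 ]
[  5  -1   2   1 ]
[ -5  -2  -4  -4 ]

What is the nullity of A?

1

Row reduce to echelon form.
R3 ← R3 + (5)·R1: [0, 5, -4, -3]
R4 ← R4 − (2)·R1: [0, -6, -4, -6]
R5 ← R5 − (5)·R1: [0, -6, 7, 6]
R6 ← R6 + (5)·R1: [0, 3, -9, -9]
R3 ← R3 − (5)·R2: [0, 0, 11, 12]
R4 ← R4 + (6)·R2: [0, 0, -22, -24]
R5 ← R5 + (6)·R2: [0, 0, -11, -12]
R6 ← R6 − (3)·R2: [0, 0, 0, 0]
R4 ← R4 + (2)·R3: [0, 0, 0, 0]
R5 ← R5 + R3: [0, 0, 0, 0]
3 nonzero rows, so rank(A) = 3.
A has 4 columns; by rank–nullity, nullity = 4 − 3 = 1.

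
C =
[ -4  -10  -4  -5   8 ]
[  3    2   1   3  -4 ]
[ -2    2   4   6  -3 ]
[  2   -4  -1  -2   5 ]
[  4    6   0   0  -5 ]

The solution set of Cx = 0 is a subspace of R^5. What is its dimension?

1

Row reduce to echelon form.
R2 ← R2 + (3/4)·R1: [0, -11/2, -2, -3/4, 2]
R3 ← R3 − (1/2)·R1: [0, 7, 6, 17/2, -7]
R4 ← R4 + (1/2)·R1: [0, -9, -3, -9/2, 9]
R5 ← R5 + R1: [0, -4, -4, -5, 3]
R3 ← R3 + (14/11)·R2: [0, 0, 38/11, 83/11, -49/11]
R4 ← R4 − (18/11)·R2: [0, 0, 3/11, -36/11, 63/11]
R5 ← R5 − (8/11)·R2: [0, 0, -28/11, -49/11, 17/11]
R4 ← R4 − (3/38)·R3: [0, 0, 0, -147/38, 231/38]
R5 ← R5 + (14/19)·R3: [0, 0, 0, 21/19, -33/19]
R5 ← R5 + (2/7)·R4: [0, 0, 0, 0, 0]
4 nonzero rows, so rank(C) = 4.
C has 5 columns; by rank–nullity, nullity = 5 − 4 = 1.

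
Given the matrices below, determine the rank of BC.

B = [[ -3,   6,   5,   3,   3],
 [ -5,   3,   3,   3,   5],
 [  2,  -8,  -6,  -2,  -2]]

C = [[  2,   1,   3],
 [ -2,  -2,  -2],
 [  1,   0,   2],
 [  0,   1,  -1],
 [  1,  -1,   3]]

First compute BC:
[[-10, -15,  -5],
 [ -8, -13,  -3],
 [ 12,  18,   6]]
Now row reduce the product.
R2 ← R2 − (4/5)·R1: [0, -1, 1]
R3 ← R3 + (6/5)·R1: [0, 0, 0]
2 nonzero rows, so rank(BC) = 2.

2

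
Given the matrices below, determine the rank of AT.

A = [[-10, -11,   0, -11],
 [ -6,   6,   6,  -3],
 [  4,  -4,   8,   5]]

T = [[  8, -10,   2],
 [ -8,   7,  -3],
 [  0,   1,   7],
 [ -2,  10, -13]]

3

First compute AT:
[[ 30, -87, 156],
 [-90,  78,  51],
 [ 54, -10,  11]]
Now row reduce the product.
R2 ← R2 + (3)·R1: [0, -183, 519]
R3 ← R3 − (9/5)·R1: [0, 733/5, -1349/5]
R3 ← R3 + (733/915)·R2: [0, 0, 8904/61]
3 nonzero rows, so rank(AT) = 3.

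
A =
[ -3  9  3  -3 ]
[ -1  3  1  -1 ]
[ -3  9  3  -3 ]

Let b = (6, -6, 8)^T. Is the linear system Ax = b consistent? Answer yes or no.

Row reduce the augmented matrix [A | b].
R2 ← R2 − (1/3)·R1: [0, 0, 0, 0, -8]
R3 ← R3 − R1: [0, 0, 0, 0, 2]
R3 ← R3 + (1/4)·R2: [0, 0, 0, 0, 0]
The echelon form has 2 nonzero rows; the last pivot sits in the augmented column, so rank(A) = 1 but rank([A|b]) = 2.
Since the ranks differ, the system is inconsistent.

no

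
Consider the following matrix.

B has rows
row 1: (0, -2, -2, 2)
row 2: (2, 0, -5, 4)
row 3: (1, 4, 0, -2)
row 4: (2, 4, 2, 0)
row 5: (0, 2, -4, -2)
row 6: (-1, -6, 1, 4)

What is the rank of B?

Row reduce to echelon form.
Swap R1 ↔ R2
R3 ← R3 − (1/2)·R1: [0, 4, 5/2, -4]
R4 ← R4 − R1: [0, 4, 7, -4]
R6 ← R6 + (1/2)·R1: [0, -6, -3/2, 6]
R3 ← R3 + (2)·R2: [0, 0, -3/2, 0]
R4 ← R4 + (2)·R2: [0, 0, 3, 0]
R5 ← R5 + R2: [0, 0, -6, 0]
R6 ← R6 − (3)·R2: [0, 0, 9/2, 0]
R4 ← R4 + (2)·R3: [0, 0, 0, 0]
R5 ← R5 − (4)·R3: [0, 0, 0, 0]
R6 ← R6 + (3)·R3: [0, 0, 0, 0]
Echelon form has 3 nonzero rows, so rank(B) = 3.

3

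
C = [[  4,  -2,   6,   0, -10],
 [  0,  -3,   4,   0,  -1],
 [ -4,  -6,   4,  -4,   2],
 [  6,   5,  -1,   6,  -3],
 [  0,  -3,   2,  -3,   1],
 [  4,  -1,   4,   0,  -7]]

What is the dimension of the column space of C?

4

Row reduce to echelon form.
R3 ← R3 + R1: [0, -8, 10, -4, -8]
R4 ← R4 − (3/2)·R1: [0, 8, -10, 6, 12]
R6 ← R6 − R1: [0, 1, -2, 0, 3]
R3 ← R3 − (8/3)·R2: [0, 0, -2/3, -4, -16/3]
R4 ← R4 + (8/3)·R2: [0, 0, 2/3, 6, 28/3]
R5 ← R5 − R2: [0, 0, -2, -3, 2]
R6 ← R6 + (1/3)·R2: [0, 0, -2/3, 0, 8/3]
R4 ← R4 + R3: [0, 0, 0, 2, 4]
R5 ← R5 − (3)·R3: [0, 0, 0, 9, 18]
R6 ← R6 − R3: [0, 0, 0, 4, 8]
R5 ← R5 − (9/2)·R4: [0, 0, 0, 0, 0]
R6 ← R6 − (2)·R4: [0, 0, 0, 0, 0]
Echelon form has 4 nonzero rows, so rank(C) = 4.
The column space has dimension equal to the rank: 4.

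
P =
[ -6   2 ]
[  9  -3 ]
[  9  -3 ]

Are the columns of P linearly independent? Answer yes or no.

no

Row reduce P to echelon form.
R2 ← R2 + (3/2)·R1: [0, 0]
R3 ← R3 + (3/2)·R1: [0, 0]
1 pivot among 2 columns.
Only 1 < 2 pivot columns, so the columns are linearly dependent.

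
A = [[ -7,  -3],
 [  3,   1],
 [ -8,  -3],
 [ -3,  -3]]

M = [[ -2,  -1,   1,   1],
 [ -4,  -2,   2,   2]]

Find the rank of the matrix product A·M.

1

First compute AM:
[[ 26,  13, -13, -13],
 [-10,  -5,   5,   5],
 [ 28,  14, -14, -14],
 [ 18,   9,  -9,  -9]]
Now row reduce the product.
R2 ← R2 + (5/13)·R1: [0, 0, 0, 0]
R3 ← R3 − (14/13)·R1: [0, 0, 0, 0]
R4 ← R4 − (9/13)·R1: [0, 0, 0, 0]
1 nonzero row, so rank(AM) = 1.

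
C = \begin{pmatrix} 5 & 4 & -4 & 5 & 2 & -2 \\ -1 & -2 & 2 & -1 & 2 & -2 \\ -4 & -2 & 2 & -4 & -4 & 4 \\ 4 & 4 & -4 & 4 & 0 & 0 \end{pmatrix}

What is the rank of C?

2

Row reduce to echelon form.
R2 ← R2 + (1/5)·R1: [0, -6/5, 6/5, 0, 12/5, -12/5]
R3 ← R3 + (4/5)·R1: [0, 6/5, -6/5, 0, -12/5, 12/5]
R4 ← R4 − (4/5)·R1: [0, 4/5, -4/5, 0, -8/5, 8/5]
R3 ← R3 + R2: [0, 0, 0, 0, 0, 0]
R4 ← R4 + (2/3)·R2: [0, 0, 0, 0, 0, 0]
Echelon form has 2 nonzero rows, so rank(C) = 2.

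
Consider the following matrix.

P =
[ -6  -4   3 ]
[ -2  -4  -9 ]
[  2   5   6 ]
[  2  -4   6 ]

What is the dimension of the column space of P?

Row reduce to echelon form.
R2 ← R2 − (1/3)·R1: [0, -8/3, -10]
R3 ← R3 + (1/3)·R1: [0, 11/3, 7]
R4 ← R4 + (1/3)·R1: [0, -16/3, 7]
R3 ← R3 + (11/8)·R2: [0, 0, -27/4]
R4 ← R4 − (2)·R2: [0, 0, 27]
R4 ← R4 + (4)·R3: [0, 0, 0]
Echelon form has 3 nonzero rows, so rank(P) = 3.
The column space has dimension equal to the rank: 3.

3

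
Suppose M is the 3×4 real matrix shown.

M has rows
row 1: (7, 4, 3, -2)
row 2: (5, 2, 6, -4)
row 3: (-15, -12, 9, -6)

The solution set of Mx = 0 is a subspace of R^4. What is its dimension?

Row reduce to echelon form.
R2 ← R2 − (5/7)·R1: [0, -6/7, 27/7, -18/7]
R3 ← R3 + (15/7)·R1: [0, -24/7, 108/7, -72/7]
R3 ← R3 − (4)·R2: [0, 0, 0, 0]
2 nonzero rows, so rank(M) = 2.
M has 4 columns; by rank–nullity, nullity = 4 − 2 = 2.

2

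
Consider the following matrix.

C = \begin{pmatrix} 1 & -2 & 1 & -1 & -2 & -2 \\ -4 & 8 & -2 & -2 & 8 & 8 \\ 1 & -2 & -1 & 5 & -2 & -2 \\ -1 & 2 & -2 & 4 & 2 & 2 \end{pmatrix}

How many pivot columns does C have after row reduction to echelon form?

2

Row reduce to echelon form.
R2 ← R2 + (4)·R1: [0, 0, 2, -6, 0, 0]
R3 ← R3 − R1: [0, 0, -2, 6, 0, 0]
R4 ← R4 + R1: [0, 0, -1, 3, 0, 0]
R3 ← R3 + R2: [0, 0, 0, 0, 0, 0]
R4 ← R4 + (1/2)·R2: [0, 0, 0, 0, 0, 0]
Echelon form has 2 nonzero rows, so rank(C) = 2.
Each nonzero row contributes one pivot column: 2 pivot columns.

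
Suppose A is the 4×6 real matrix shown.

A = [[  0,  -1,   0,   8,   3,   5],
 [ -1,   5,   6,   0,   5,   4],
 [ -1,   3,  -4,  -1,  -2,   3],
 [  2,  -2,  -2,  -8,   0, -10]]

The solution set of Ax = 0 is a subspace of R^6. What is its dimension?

2

Row reduce to echelon form.
Swap R1 ↔ R2
R3 ← R3 − R1: [0, -2, -10, -1, -7, -1]
R4 ← R4 + (2)·R1: [0, 8, 10, -8, 10, -2]
R3 ← R3 − (2)·R2: [0, 0, -10, -17, -13, -11]
R4 ← R4 + (8)·R2: [0, 0, 10, 56, 34, 38]
R4 ← R4 + R3: [0, 0, 0, 39, 21, 27]
4 nonzero rows, so rank(A) = 4.
A has 6 columns; by rank–nullity, nullity = 6 − 4 = 2.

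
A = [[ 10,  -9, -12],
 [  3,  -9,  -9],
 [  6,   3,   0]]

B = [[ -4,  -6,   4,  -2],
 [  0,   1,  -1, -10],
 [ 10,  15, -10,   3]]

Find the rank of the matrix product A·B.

First compute AB:
[[-160, -249, 169,  34],
 [-102, -162, 111,  57],
 [-24, -33,  21, -42]]
Now row reduce the product.
R2 ← R2 − (51/80)·R1: [0, -261/80, 261/80, 1413/40]
R3 ← R3 − (3/20)·R1: [0, 87/20, -87/20, -471/10]
R3 ← R3 + (4/3)·R2: [0, 0, 0, 0]
2 nonzero rows, so rank(AB) = 2.

2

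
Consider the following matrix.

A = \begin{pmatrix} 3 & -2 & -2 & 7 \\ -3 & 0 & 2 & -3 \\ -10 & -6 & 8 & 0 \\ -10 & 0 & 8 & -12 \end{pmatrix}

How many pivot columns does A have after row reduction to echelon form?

Row reduce to echelon form.
R2 ← R2 + R1: [0, -2, 0, 4]
R3 ← R3 + (10/3)·R1: [0, -38/3, 4/3, 70/3]
R4 ← R4 + (10/3)·R1: [0, -20/3, 4/3, 34/3]
R3 ← R3 − (19/3)·R2: [0, 0, 4/3, -2]
R4 ← R4 − (10/3)·R2: [0, 0, 4/3, -2]
R4 ← R4 − R3: [0, 0, 0, 0]
Echelon form has 3 nonzero rows, so rank(A) = 3.
Each nonzero row contributes one pivot column: 3 pivot columns.

3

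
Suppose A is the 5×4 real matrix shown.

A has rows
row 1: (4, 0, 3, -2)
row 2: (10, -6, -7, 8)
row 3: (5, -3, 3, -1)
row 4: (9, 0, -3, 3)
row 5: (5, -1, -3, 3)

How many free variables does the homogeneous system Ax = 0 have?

Row reduce to echelon form.
R2 ← R2 − (5/2)·R1: [0, -6, -29/2, 13]
R3 ← R3 − (5/4)·R1: [0, -3, -3/4, 3/2]
R4 ← R4 − (9/4)·R1: [0, 0, -39/4, 15/2]
R5 ← R5 − (5/4)·R1: [0, -1, -27/4, 11/2]
R3 ← R3 − (1/2)·R2: [0, 0, 13/2, -5]
R5 ← R5 − (1/6)·R2: [0, 0, -13/3, 10/3]
R4 ← R4 + (3/2)·R3: [0, 0, 0, 0]
R5 ← R5 + (2/3)·R3: [0, 0, 0, 0]
3 nonzero rows, so rank(A) = 3.
A has 4 columns; by rank–nullity, nullity = 4 − 3 = 1.

1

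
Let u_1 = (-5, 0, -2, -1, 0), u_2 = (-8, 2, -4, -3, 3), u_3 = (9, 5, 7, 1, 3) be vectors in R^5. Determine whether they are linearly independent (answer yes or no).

Form the matrix with these vectors as rows and row reduce.
R2 ← R2 − (8/5)·R1: [0, 2, -4/5, -7/5, 3]
R3 ← R3 + (9/5)·R1: [0, 5, 17/5, -4/5, 3]
R3 ← R3 − (5/2)·R2: [0, 0, 27/5, 27/10, -9/2]
3 nonzero rows, so the 3 vectors span a space of dimension 3.
Since 3 = 3, the vectors are linearly independent.

yes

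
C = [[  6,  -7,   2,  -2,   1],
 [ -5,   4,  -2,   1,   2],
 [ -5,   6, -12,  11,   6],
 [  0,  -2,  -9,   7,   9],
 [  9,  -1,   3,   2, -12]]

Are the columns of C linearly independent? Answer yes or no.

Row reduce C to echelon form.
R2 ← R2 + (5/6)·R1: [0, -11/6, -1/3, -2/3, 17/6]
R3 ← R3 + (5/6)·R1: [0, 1/6, -31/3, 28/3, 41/6]
R5 ← R5 − (3/2)·R1: [0, 19/2, 0, 5, -27/2]
R3 ← R3 + (1/11)·R2: [0, 0, -114/11, 102/11, 78/11]
R4 ← R4 − (12/11)·R2: [0, 0, -95/11, 85/11, 65/11]
R5 ← R5 + (57/11)·R2: [0, 0, -19/11, 17/11, 13/11]
R4 ← R4 − (5/6)·R3: [0, 0, 0, 0, 0]
R5 ← R5 − (1/6)·R3: [0, 0, 0, 0, 0]
3 pivots among 5 columns.
Only 3 < 5 pivot columns, so the columns are linearly dependent.

no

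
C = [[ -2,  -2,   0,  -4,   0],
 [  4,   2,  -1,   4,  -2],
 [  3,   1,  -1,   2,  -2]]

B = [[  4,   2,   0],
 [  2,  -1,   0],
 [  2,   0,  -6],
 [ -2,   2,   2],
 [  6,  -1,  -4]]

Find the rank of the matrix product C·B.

2

First compute CB:
[[ -4, -10,  -8],
 [ -2,  16,  22],
 [ -4,  11,  18]]
Now row reduce the product.
R2 ← R2 − (1/2)·R1: [0, 21, 26]
R3 ← R3 − R1: [0, 21, 26]
R3 ← R3 − R2: [0, 0, 0]
2 nonzero rows, so rank(CB) = 2.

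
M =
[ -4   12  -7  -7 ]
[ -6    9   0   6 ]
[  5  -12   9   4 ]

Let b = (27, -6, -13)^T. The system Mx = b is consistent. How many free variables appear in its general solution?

1

Row reduce the augmented matrix [M | b].
R2 ← R2 − (3/2)·R1: [0, -9, 21/2, 33/2, -93/2]
R3 ← R3 + (5/4)·R1: [0, 3, 1/4, -19/4, 83/4]
R3 ← R3 + (1/3)·R2: [0, 0, 15/4, 3/4, 21/4]
The echelon form has 3 nonzero rows, and every pivot lies in the first 4 columns, so rank(M) = rank([M|b]) = 3.
The system is consistent.
Free variables = (unknowns) − (rank) = 4 − 3 = 1.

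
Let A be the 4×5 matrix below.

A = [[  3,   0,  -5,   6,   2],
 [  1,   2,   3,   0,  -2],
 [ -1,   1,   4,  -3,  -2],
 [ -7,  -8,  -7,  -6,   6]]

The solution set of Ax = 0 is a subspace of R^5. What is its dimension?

Row reduce to echelon form.
R2 ← R2 − (1/3)·R1: [0, 2, 14/3, -2, -8/3]
R3 ← R3 + (1/3)·R1: [0, 1, 7/3, -1, -4/3]
R4 ← R4 + (7/3)·R1: [0, -8, -56/3, 8, 32/3]
R3 ← R3 − (1/2)·R2: [0, 0, 0, 0, 0]
R4 ← R4 + (4)·R2: [0, 0, 0, 0, 0]
2 nonzero rows, so rank(A) = 2.
A has 5 columns; by rank–nullity, nullity = 5 − 2 = 3.

3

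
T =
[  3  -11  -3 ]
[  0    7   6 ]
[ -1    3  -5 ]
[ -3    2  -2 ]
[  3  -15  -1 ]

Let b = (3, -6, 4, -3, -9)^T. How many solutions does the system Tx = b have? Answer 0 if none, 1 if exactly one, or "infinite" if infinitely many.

0

Row reduce the augmented matrix [T | b].
R3 ← R3 + (1/3)·R1: [0, -2/3, -6, 5]
R4 ← R4 + R1: [0, -9, -5, 0]
R5 ← R5 − R1: [0, -4, 2, -12]
R3 ← R3 + (2/21)·R2: [0, 0, -38/7, 31/7]
R4 ← R4 + (9/7)·R2: [0, 0, 19/7, -54/7]
R5 ← R5 + (4/7)·R2: [0, 0, 38/7, -108/7]
R4 ← R4 + (1/2)·R3: [0, 0, 0, -11/2]
R5 ← R5 + R3: [0, 0, 0, -11]
R5 ← R5 − (2)·R4: [0, 0, 0, 0]
The echelon form has 4 nonzero rows; the last pivot sits in the augmented column, so rank(T) = 3 but rank([T|b]) = 4.
Since the ranks differ, the system is inconsistent.
It has no solutions.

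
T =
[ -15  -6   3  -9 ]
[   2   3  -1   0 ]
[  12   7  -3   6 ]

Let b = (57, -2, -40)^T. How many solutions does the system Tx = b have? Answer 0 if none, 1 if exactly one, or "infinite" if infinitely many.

Row reduce the augmented matrix [T | b].
R2 ← R2 + (2/15)·R1: [0, 11/5, -3/5, -6/5, 28/5]
R3 ← R3 + (4/5)·R1: [0, 11/5, -3/5, -6/5, 28/5]
R3 ← R3 − R2: [0, 0, 0, 0, 0]
The echelon form has 2 nonzero rows, and every pivot lies in the first 4 columns, so rank(T) = rank([T|b]) = 2.
The system is consistent.
rank = 2 < 4 unknowns, so there are infinitely many solutions.

infinite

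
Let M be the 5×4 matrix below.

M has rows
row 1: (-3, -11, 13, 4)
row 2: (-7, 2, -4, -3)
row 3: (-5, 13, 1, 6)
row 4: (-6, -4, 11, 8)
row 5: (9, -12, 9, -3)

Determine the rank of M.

4

Row reduce to echelon form.
R2 ← R2 − (7/3)·R1: [0, 83/3, -103/3, -37/3]
R3 ← R3 − (5/3)·R1: [0, 94/3, -62/3, -2/3]
R4 ← R4 − (2)·R1: [0, 18, -15, 0]
R5 ← R5 + (3)·R1: [0, -45, 48, 9]
R3 ← R3 − (94/83)·R2: [0, 0, 1512/83, 1104/83]
R4 ← R4 − (54/83)·R2: [0, 0, 609/83, 666/83]
R5 ← R5 + (135/83)·R2: [0, 0, -651/83, -918/83]
R4 ← R4 − (29/72)·R3: [0, 0, 0, 8/3]
R5 ← R5 + (31/72)·R3: [0, 0, 0, -16/3]
R5 ← R5 + (2)·R4: [0, 0, 0, 0]
Echelon form has 4 nonzero rows, so rank(M) = 4.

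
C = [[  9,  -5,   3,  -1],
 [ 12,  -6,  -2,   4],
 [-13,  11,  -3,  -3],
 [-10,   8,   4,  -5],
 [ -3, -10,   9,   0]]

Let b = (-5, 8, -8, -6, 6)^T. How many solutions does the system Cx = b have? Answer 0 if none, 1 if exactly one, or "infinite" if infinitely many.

Row reduce the augmented matrix [C | b].
R2 ← R2 − (4/3)·R1: [0, 2/3, -6, 16/3, 44/3]
R3 ← R3 + (13/9)·R1: [0, 34/9, 4/3, -40/9, -137/9]
R4 ← R4 + (10/9)·R1: [0, 22/9, 22/3, -55/9, -104/9]
R5 ← R5 + (1/3)·R1: [0, -35/3, 10, -1/3, 13/3]
R3 ← R3 − (17/3)·R2: [0, 0, 106/3, -104/3, -295/3]
R4 ← R4 − (11/3)·R2: [0, 0, 88/3, -77/3, -196/3]
R5 ← R5 + (35/2)·R2: [0, 0, -95, 93, 261]
R4 ← R4 − (44/53)·R3: [0, 0, 0, 165/53, 864/53]
R5 ← R5 + (285/106)·R3: [0, 0, 0, -11/53, -359/106]
R5 ← R5 + (1/15)·R4: [0, 0, 0, 0, -23/10]
The echelon form has 5 nonzero rows; the last pivot sits in the augmented column, so rank(C) = 4 but rank([C|b]) = 5.
Since the ranks differ, the system is inconsistent.
It has no solutions.

0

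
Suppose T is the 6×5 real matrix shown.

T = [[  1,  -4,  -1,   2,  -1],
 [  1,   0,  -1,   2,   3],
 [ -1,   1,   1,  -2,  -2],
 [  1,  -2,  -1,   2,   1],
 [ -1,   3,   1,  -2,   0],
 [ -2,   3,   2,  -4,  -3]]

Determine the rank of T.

2

Row reduce to echelon form.
R2 ← R2 − R1: [0, 4, 0, 0, 4]
R3 ← R3 + R1: [0, -3, 0, 0, -3]
R4 ← R4 − R1: [0, 2, 0, 0, 2]
R5 ← R5 + R1: [0, -1, 0, 0, -1]
R6 ← R6 + (2)·R1: [0, -5, 0, 0, -5]
R3 ← R3 + (3/4)·R2: [0, 0, 0, 0, 0]
R4 ← R4 − (1/2)·R2: [0, 0, 0, 0, 0]
R5 ← R5 + (1/4)·R2: [0, 0, 0, 0, 0]
R6 ← R6 + (5/4)·R2: [0, 0, 0, 0, 0]
Echelon form has 2 nonzero rows, so rank(T) = 2.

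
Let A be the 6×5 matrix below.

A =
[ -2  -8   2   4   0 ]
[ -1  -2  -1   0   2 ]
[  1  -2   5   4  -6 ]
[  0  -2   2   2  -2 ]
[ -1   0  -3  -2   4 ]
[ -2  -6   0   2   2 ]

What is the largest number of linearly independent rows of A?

Row reduce to echelon form.
R2 ← R2 − (1/2)·R1: [0, 2, -2, -2, 2]
R3 ← R3 + (1/2)·R1: [0, -6, 6, 6, -6]
R5 ← R5 − (1/2)·R1: [0, 4, -4, -4, 4]
R6 ← R6 − R1: [0, 2, -2, -2, 2]
R3 ← R3 + (3)·R2: [0, 0, 0, 0, 0]
R4 ← R4 + R2: [0, 0, 0, 0, 0]
R5 ← R5 − (2)·R2: [0, 0, 0, 0, 0]
R6 ← R6 − R2: [0, 0, 0, 0, 0]
Echelon form has 2 nonzero rows, so rank(A) = 2.
The rank gives the maximum number of linearly independent rows: 2.

2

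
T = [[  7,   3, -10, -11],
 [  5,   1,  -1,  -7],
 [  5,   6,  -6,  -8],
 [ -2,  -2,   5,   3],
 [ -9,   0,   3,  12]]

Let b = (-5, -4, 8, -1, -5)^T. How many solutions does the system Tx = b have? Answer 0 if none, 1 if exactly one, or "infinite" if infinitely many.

0

Row reduce the augmented matrix [T | b].
R2 ← R2 − (5/7)·R1: [0, -8/7, 43/7, 6/7, -3/7]
R3 ← R3 − (5/7)·R1: [0, 27/7, 8/7, -1/7, 81/7]
R4 ← R4 + (2/7)·R1: [0, -8/7, 15/7, -1/7, -17/7]
R5 ← R5 + (9/7)·R1: [0, 27/7, -69/7, -15/7, -80/7]
R3 ← R3 + (27/8)·R2: [0, 0, 175/8, 11/4, 81/8]
R4 ← R4 − R2: [0, 0, -4, -1, -2]
R5 ← R5 + (27/8)·R2: [0, 0, 87/8, 3/4, -103/8]
R4 ← R4 + (32/175)·R3: [0, 0, 0, -87/175, -26/175]
R5 ← R5 − (87/175)·R3: [0, 0, 0, -108/175, -3134/175]
R5 ← R5 − (36/29)·R4: [0, 0, 0, 0, -514/29]
The echelon form has 5 nonzero rows; the last pivot sits in the augmented column, so rank(T) = 4 but rank([T|b]) = 5.
Since the ranks differ, the system is inconsistent.
It has no solutions.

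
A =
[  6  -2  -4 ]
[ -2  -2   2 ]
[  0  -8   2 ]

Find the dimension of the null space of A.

1

Row reduce to echelon form.
R2 ← R2 + (1/3)·R1: [0, -8/3, 2/3]
R3 ← R3 − (3)·R2: [0, 0, 0]
2 nonzero rows, so rank(A) = 2.
A has 3 columns; by rank–nullity, nullity = 3 − 2 = 1.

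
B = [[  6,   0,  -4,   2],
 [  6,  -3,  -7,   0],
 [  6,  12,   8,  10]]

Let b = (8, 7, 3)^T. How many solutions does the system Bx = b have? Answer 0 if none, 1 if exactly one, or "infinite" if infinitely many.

Row reduce the augmented matrix [B | b].
R2 ← R2 − R1: [0, -3, -3, -2, -1]
R3 ← R3 − R1: [0, 12, 12, 8, -5]
R3 ← R3 + (4)·R2: [0, 0, 0, 0, -9]
The echelon form has 3 nonzero rows; the last pivot sits in the augmented column, so rank(B) = 2 but rank([B|b]) = 3.
Since the ranks differ, the system is inconsistent.
It has no solutions.

0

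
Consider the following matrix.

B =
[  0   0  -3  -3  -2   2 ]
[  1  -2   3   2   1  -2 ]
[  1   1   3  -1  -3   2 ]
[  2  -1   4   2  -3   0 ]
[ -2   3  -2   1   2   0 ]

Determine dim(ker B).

Row reduce to echelon form.
Swap R1 ↔ R2
R3 ← R3 − R1: [0, 3, 0, -3, -4, 4]
R4 ← R4 − (2)·R1: [0, 3, -2, -2, -5, 4]
R5 ← R5 + (2)·R1: [0, -1, 4, 5, 4, -4]
Swap R2 ↔ R3
R4 ← R4 − R2: [0, 0, -2, 1, -1, 0]
R5 ← R5 + (1/3)·R2: [0, 0, 4, 4, 8/3, -8/3]
R4 ← R4 − (2/3)·R3: [0, 0, 0, 3, 1/3, -4/3]
R5 ← R5 + (4/3)·R3: [0, 0, 0, 0, 0, 0]
4 nonzero rows, so rank(B) = 4.
B has 6 columns; by rank–nullity, nullity = 6 − 4 = 2.

2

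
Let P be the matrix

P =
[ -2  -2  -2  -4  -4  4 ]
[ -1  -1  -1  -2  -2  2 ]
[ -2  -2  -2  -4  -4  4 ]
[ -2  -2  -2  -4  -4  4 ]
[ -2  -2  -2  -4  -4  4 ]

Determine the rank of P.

1

Row reduce to echelon form.
R2 ← R2 − (1/2)·R1: [0, 0, 0, 0, 0, 0]
R3 ← R3 − R1: [0, 0, 0, 0, 0, 0]
R4 ← R4 − R1: [0, 0, 0, 0, 0, 0]
R5 ← R5 − R1: [0, 0, 0, 0, 0, 0]
Echelon form has 1 nonzero row, so rank(P) = 1.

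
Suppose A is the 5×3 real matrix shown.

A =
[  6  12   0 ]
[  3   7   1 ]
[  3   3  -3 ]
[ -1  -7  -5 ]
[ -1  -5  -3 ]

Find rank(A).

2

Row reduce to echelon form.
R2 ← R2 − (1/2)·R1: [0, 1, 1]
R3 ← R3 − (1/2)·R1: [0, -3, -3]
R4 ← R4 + (1/6)·R1: [0, -5, -5]
R5 ← R5 + (1/6)·R1: [0, -3, -3]
R3 ← R3 + (3)·R2: [0, 0, 0]
R4 ← R4 + (5)·R2: [0, 0, 0]
R5 ← R5 + (3)·R2: [0, 0, 0]
Echelon form has 2 nonzero rows, so rank(A) = 2.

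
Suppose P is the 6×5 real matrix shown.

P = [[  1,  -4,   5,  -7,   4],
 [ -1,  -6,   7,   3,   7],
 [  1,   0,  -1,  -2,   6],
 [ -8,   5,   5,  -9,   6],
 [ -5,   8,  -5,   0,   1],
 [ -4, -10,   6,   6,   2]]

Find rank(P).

Row reduce to echelon form.
R2 ← R2 + R1: [0, -10, 12, -4, 11]
R3 ← R3 − R1: [0, 4, -6, 5, 2]
R4 ← R4 + (8)·R1: [0, -27, 45, -65, 38]
R5 ← R5 + (5)·R1: [0, -12, 20, -35, 21]
R6 ← R6 + (4)·R1: [0, -26, 26, -22, 18]
R3 ← R3 + (2/5)·R2: [0, 0, -6/5, 17/5, 32/5]
R4 ← R4 − (27/10)·R2: [0, 0, 63/5, -271/5, 83/10]
R5 ← R5 − (6/5)·R2: [0, 0, 28/5, -151/5, 39/5]
R6 ← R6 − (13/5)·R2: [0, 0, -26/5, -58/5, -53/5]
R4 ← R4 + (21/2)·R3: [0, 0, 0, -37/2, 151/2]
R5 ← R5 + (14/3)·R3: [0, 0, 0, -43/3, 113/3]
R6 ← R6 − (13/3)·R3: [0, 0, 0, -79/3, -115/3]
R5 ← R5 − (86/111)·R4: [0, 0, 0, 0, -2312/111]
R6 ← R6 − (158/111)·R4: [0, 0, 0, 0, -16184/111]
R6 ← R6 − (7)·R5: [0, 0, 0, 0, 0]
Echelon form has 5 nonzero rows, so rank(P) = 5.

5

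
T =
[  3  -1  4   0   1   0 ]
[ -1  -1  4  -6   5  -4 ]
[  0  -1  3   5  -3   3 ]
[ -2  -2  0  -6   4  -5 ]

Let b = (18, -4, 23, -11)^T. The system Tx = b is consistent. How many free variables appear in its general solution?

2

Row reduce the augmented matrix [T | b].
R2 ← R2 + (1/3)·R1: [0, -4/3, 16/3, -6, 16/3, -4, 2]
R4 ← R4 + (2/3)·R1: [0, -8/3, 8/3, -6, 14/3, -5, 1]
R3 ← R3 − (3/4)·R2: [0, 0, -1, 19/2, -7, 6, 43/2]
R4 ← R4 − (2)·R2: [0, 0, -8, 6, -6, 3, -3]
R4 ← R4 − (8)·R3: [0, 0, 0, -70, 50, -45, -175]
The echelon form has 4 nonzero rows, and every pivot lies in the first 6 columns, so rank(T) = rank([T|b]) = 4.
The system is consistent.
Free variables = (unknowns) − (rank) = 6 − 4 = 2.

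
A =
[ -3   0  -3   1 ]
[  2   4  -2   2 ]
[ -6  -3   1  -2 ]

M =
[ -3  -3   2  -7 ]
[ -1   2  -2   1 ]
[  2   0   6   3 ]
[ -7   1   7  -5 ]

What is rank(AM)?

3

First compute AM:
[[ -4,  10, -17,   7],
 [-28,   4,  -2, -26],
 [ 37,  10, -14,  52]]
Now row reduce the product.
R2 ← R2 − (7)·R1: [0, -66, 117, -75]
R3 ← R3 + (37/4)·R1: [0, 205/2, -685/4, 467/4]
R3 ← R3 + (205/132)·R2: [0, 0, 115/11, 3/11]
3 nonzero rows, so rank(AM) = 3.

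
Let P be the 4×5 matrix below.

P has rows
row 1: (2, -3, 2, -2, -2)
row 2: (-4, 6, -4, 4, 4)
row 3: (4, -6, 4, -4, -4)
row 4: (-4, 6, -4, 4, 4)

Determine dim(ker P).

Row reduce to echelon form.
R2 ← R2 + (2)·R1: [0, 0, 0, 0, 0]
R3 ← R3 − (2)·R1: [0, 0, 0, 0, 0]
R4 ← R4 + (2)·R1: [0, 0, 0, 0, 0]
1 nonzero row, so rank(P) = 1.
P has 5 columns; by rank–nullity, nullity = 5 − 1 = 4.

4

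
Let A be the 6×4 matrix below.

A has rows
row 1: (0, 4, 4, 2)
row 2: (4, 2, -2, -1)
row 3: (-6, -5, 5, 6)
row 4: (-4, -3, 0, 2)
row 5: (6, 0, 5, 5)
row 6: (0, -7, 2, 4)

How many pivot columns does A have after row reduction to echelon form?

4

Row reduce to echelon form.
Swap R1 ↔ R2
R3 ← R3 + (3/2)·R1: [0, -2, 2, 9/2]
R4 ← R4 + R1: [0, -1, -2, 1]
R5 ← R5 − (3/2)·R1: [0, -3, 8, 13/2]
R3 ← R3 + (1/2)·R2: [0, 0, 4, 11/2]
R4 ← R4 + (1/4)·R2: [0, 0, -1, 3/2]
R5 ← R5 + (3/4)·R2: [0, 0, 11, 8]
R6 ← R6 + (7/4)·R2: [0, 0, 9, 15/2]
R4 ← R4 + (1/4)·R3: [0, 0, 0, 23/8]
R5 ← R5 − (11/4)·R3: [0, 0, 0, -57/8]
R6 ← R6 − (9/4)·R3: [0, 0, 0, -39/8]
R5 ← R5 + (57/23)·R4: [0, 0, 0, 0]
R6 ← R6 + (39/23)·R4: [0, 0, 0, 0]
Echelon form has 4 nonzero rows, so rank(A) = 4.
Each nonzero row contributes one pivot column: 4 pivot columns.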